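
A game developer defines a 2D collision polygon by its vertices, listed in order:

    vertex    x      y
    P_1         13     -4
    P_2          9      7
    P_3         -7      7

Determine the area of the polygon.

P_1→P_2: (13)(7) − (9)(-4) = 127
P_2→P_3: (9)(7) − (-7)(7) = 112
P_3→P_1: (-7)(-4) − (13)(7) = -63
Σ = 176
Area = |Σ|/2 = 88.

88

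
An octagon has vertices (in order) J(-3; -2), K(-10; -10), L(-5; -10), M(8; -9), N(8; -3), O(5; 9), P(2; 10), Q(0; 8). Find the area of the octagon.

Apply the surveyor's formula: 2A = Σ (x_i·y_{i+1} − x_{i+1}·y_i), indices taken mod 8.
Cross-terms: 10, 50, 125, 48, 87, 32, 16, 24  ⇒  Σ = 392
Area = |Σ|/2 = 196.

196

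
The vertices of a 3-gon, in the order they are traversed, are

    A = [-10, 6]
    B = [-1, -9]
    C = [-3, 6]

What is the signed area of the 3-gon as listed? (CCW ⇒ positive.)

52.5

Σ = (96) + (-33) + (42) = 105
Signed area = Σ/2 = 52.5 (positive ⇒ counter-clockwise traversal).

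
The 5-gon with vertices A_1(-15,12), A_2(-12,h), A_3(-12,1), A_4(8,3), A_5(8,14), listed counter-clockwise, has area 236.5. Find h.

3

Write out the shoelace sum; only the two edges meeting at A_2 involve h:
2·Area = [((-15)·h − (-12)·12) + ((-12)·1 − (-12)·h)] + 350
       = -3·h + 482 = 473
⇒ h = 3.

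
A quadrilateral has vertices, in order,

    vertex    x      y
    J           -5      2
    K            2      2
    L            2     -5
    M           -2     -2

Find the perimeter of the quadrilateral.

24

|JK| = √((7)² + (0)²) = √49 = 7
|KL| = √((0)² + (-7)²) = √49 = 7
|LM| = √((-4)² + (3)²) = √25 = 5
|MJ| = √((-3)² + (4)²) = √25 = 5
Perimeter = 7 + 7 + 5 + 5 = 24.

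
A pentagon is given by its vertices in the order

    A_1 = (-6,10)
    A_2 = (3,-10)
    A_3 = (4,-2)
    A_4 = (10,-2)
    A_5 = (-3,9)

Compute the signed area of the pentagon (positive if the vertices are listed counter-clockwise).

Apply the surveyor's formula: 2A = Σ (x_i·y_{i+1} − x_{i+1}·y_i), indices taken mod 5.
Σ = (30) + (34) + (12) + (84) + (24) = 184
Signed area = Σ/2 = 92 (positive ⇒ counter-clockwise traversal).

92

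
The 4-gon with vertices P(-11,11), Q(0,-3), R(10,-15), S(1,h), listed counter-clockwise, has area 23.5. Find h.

Write out the shoelace sum; only the two edges meeting at S involve h:
2·Area = [(10·h − 1·(-15)) + (1·11 − (-11)·h)] + 63
       = 21·h + 89 = 47
⇒ h = -2.

-2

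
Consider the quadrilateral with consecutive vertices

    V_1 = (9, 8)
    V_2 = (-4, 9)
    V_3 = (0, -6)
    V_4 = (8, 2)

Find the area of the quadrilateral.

115.5

Apply the surveyor's formula: 2A = Σ (x_i·y_{i+1} − x_{i+1}·y_i), indices taken mod 4.
Σ = (113) + (24) + (48) + (46) = 231
Area = |Σ|/2 = 115.5.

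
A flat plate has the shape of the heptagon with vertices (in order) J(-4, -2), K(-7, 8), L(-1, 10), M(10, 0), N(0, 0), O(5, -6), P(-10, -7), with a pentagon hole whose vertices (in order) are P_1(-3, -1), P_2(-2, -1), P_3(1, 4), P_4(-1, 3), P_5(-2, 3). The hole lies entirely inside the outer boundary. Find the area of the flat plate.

Outer boundary:
Apply the shoelace formula: 2A = Σ (x_i·y_{i+1} − x_{i+1}·y_i), indices taken mod 7.
Σ = (-46) + (-62) + (-100) + (0) + (0) + (-95) + (-8) = -311
Area = |Σ|/2 = 155.5.
Hole:
Σ = (1) + (-7) + (7) + (3) + (11) = 15
Area = |Σ|/2 = 7.5.
Net area = 155.5 − 7.5 = 148.

148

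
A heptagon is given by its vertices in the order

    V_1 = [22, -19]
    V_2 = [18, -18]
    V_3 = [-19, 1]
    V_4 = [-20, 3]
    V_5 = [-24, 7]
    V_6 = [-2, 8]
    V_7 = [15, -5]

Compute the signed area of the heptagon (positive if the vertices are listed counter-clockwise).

-473

Σ = (-54) + (-324) + (-37) + (-68) + (-178) + (-110) + (-175) = -946
Signed area = Σ/2 = -473 (negative ⇒ clockwise traversal).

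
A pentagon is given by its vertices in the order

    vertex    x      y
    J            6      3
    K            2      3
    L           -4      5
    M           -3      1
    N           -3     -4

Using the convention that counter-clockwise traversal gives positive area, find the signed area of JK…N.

Apply Gauss's area formula: 2A = Σ (x_i·y_{i+1} − x_{i+1}·y_i), indices taken mod 5.
J→K: (6)(3) − (2)(3) = 12
K→L: (2)(5) − (-4)(3) = 22
L→M: (-4)(1) − (-3)(5) = 11
M→N: (-3)(-4) − (-3)(1) = 15
N→J: (-3)(3) − (6)(-4) = 15
Σ = 75
Signed area = Σ/2 = 37.5 (positive ⇒ counter-clockwise traversal).

37.5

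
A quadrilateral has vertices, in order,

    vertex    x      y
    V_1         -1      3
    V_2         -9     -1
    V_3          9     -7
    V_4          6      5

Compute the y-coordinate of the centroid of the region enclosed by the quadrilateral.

Apply the shoelace (surveyor's) formula. First the cross-terms c_i = x_i·y_{i+1} − x_{i+1}·y_i:
  28, 72, 87, 23  ⇒  2A = 210, A = 105.
Then Σ (y_i + y_{i+1})·c_i = -510, so ȳ = -510 / (6·105) = -17/21.

-17/21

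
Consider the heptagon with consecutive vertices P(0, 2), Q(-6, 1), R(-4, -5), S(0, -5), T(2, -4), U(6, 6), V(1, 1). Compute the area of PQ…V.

57

Apply the shoelace (surveyor's) formula: 2A = Σ (x_i·y_{i+1} − x_{i+1}·y_i), indices taken mod 7.
Σ = (12) + (34) + (20) + (10) + (36) + (0) + (2) = 114
Area = |Σ|/2 = 57.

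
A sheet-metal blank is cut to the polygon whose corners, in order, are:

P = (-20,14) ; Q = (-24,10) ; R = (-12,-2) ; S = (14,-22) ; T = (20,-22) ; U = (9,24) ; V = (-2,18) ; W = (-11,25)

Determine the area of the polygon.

Σ = (136) + (168) + (292) + (132) + (678) + (210) + (148) + (346) = 2110
Area = |Σ|/2 = 1055.

1055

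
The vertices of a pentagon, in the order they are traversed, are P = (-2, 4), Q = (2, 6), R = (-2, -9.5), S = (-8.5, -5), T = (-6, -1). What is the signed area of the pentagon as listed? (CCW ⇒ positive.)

-72.625

Apply the surveyor's formula: 2A = Σ (x_i·y_{i+1} − x_{i+1}·y_i), indices taken mod 5.
Σ = (-20) + (-7) + (-70.75) + (-21.5) + (-26) = -145.25
Signed area = Σ/2 = -72.625 (negative ⇒ clockwise traversal).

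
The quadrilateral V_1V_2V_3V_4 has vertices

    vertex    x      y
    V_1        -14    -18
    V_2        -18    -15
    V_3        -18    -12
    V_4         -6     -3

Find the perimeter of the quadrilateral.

40

|V_1V_2| = √((-4)² + (3)²) = √25 = 5
|V_2V_3| = √((0)² + (3)²) = √9 = 3
|V_3V_4| = √((12)² + (9)²) = √225 = 15
|V_4V_1| = √((-8)² + (-15)²) = √289 = 17
Perimeter = 5 + 3 + 15 + 17 = 40.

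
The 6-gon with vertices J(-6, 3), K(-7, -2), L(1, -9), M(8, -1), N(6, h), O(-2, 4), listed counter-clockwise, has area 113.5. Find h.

1

Write out the shoelace sum; only the two edges meeting at N involve h:
2·Area = [(8·h − 6·(-1)) + (6·4 − (-2)·h)] + 187
       = 10·h + 217 = 227
⇒ h = 1.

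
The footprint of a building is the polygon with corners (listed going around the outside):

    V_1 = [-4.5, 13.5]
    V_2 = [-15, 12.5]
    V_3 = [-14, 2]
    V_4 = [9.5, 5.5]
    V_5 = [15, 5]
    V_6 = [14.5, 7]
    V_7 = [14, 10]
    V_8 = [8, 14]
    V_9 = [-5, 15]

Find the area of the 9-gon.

Σ = (146.25) + (145) + (-96) + (-35) + (32.5) + (47) + (116) + (190) + (0) = 545.75
Area = |Σ|/2 = 272.875.

272.875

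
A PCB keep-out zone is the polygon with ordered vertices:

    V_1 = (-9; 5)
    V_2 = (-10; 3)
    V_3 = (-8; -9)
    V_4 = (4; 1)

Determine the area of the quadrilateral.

97

Apply the surveyor's formula: 2A = Σ (x_i·y_{i+1} − x_{i+1}·y_i), indices taken mod 4.
V_1→V_2: (-9)(3) − (-10)(5) = 23
V_2→V_3: (-10)(-9) − (-8)(3) = 114
V_3→V_4: (-8)(1) − (4)(-9) = 28
V_4→V_1: (4)(5) − (-9)(1) = 29
Σ = 194
Area = |Σ|/2 = 97.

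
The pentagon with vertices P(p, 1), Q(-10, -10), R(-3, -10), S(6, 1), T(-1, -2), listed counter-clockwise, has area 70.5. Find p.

The doubled signed area Σ (x_i y_{i+1} − x_{i+1} y_i) is linear in p.
With p=0 it equals 125; the coefficient of p is -8 (from the two edges through P).
So -8·p + 125 = 2·70.5 = 141 ⇒ p = -2.

-2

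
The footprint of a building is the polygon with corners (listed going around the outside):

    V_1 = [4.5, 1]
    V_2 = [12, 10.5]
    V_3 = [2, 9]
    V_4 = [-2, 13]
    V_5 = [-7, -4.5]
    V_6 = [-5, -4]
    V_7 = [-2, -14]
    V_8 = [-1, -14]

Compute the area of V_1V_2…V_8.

Σ = (35.25) + (87) + (44) + (100) + (5.5) + (62) + (14) + (62) = 409.75
Area = |Σ|/2 = 204.875.

204.875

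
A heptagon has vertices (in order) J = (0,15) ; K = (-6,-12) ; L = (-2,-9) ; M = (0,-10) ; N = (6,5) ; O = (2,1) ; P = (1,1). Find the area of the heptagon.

106

Apply the shoelace (surveyor's) formula: 2A = Σ (x_i·y_{i+1} − x_{i+1}·y_i), indices taken mod 7.
Cross-terms: 90, 30, 20, 60, -4, 1, 15  ⇒  Σ = 212
Area = |Σ|/2 = 106.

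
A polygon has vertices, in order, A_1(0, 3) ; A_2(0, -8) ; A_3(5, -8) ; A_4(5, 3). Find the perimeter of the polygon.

32

|A_1A_2| = √((0)² + (-11)²) = √121 = 11
|A_2A_3| = √((5)² + (0)²) = √25 = 5
|A_3A_4| = √((0)² + (11)²) = √121 = 11
|A_4A_1| = √((-5)² + (0)²) = √25 = 5
Perimeter = 11 + 5 + 11 + 5 = 32.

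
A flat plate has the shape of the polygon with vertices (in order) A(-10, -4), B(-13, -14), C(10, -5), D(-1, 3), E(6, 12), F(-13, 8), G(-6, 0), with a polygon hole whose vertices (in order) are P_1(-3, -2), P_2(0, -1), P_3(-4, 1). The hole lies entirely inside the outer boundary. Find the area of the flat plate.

277

Outer boundary:
Σ = (88) + (205) + (25) + (-30) + (204) + (48) + (24) = 564
Area = |Σ|/2 = 282.
Hole:
Σ = (3) + (-4) + (11) = 10
Area = |Σ|/2 = 5.
Net area = 282 − 5 = 277.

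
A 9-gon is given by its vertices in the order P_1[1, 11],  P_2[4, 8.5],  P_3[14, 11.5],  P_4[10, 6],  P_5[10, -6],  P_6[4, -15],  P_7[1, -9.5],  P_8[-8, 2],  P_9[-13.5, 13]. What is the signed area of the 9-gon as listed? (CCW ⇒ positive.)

-360.5

Apply Gauss's area formula: 2A = Σ (x_i·y_{i+1} − x_{i+1}·y_i), indices taken mod 9.
Cross-terms: -35.5, -73, -31, -120, -126, -23, -74, -77, -161.5  ⇒  Σ = -721
Signed area = Σ/2 = -360.5 (negative ⇒ clockwise traversal).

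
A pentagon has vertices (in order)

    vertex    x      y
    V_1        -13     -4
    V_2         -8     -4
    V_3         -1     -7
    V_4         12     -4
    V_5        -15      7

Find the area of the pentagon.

167.5

Apply Gauss's area formula: 2A = Σ (x_i·y_{i+1} − x_{i+1}·y_i), indices taken mod 5.
Cross-terms: 20, 52, 88, 24, 151  ⇒  Σ = 335
Area = |Σ|/2 = 167.5.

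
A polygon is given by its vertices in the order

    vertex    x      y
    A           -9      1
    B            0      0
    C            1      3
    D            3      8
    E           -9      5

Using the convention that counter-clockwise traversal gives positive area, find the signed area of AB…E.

A→B: (-9)(0) − (0)(1) = 0
B→C: (0)(3) − (1)(0) = 0
C→D: (1)(8) − (3)(3) = -1
D→E: (3)(5) − (-9)(8) = 87
E→A: (-9)(1) − (-9)(5) = 36
Σ = 122
Signed area = Σ/2 = 61 (positive ⇒ counter-clockwise traversal).

61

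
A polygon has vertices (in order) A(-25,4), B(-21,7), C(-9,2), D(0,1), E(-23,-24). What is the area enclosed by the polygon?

374

Σ = (-91) + (21) + (-9) + (23) + (-692) = -748
Area = |Σ|/2 = 374.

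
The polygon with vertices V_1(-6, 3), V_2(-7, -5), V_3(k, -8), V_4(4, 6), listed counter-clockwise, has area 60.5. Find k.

Write out the shoelace sum; only the two edges meeting at V_3 involve k:
2·Area = [((-7)·(-8) − k·(-5)) + (k·6 − 4·(-8))] + 99
       = 11·k + 187 = 121
⇒ k = -6.

-6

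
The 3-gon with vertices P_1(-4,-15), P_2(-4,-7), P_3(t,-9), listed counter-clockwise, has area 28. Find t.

-11

The doubled signed area Σ (x_i y_{i+1} − x_{i+1} y_i) is linear in t.
With t=0 it equals -32; the coefficient of t is -8 (from the two edges through P_3).
So -8·t + -32 = 2·28 = 56 ⇒ t = -11.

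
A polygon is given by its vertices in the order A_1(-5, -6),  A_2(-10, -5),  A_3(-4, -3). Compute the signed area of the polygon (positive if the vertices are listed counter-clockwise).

Cross-terms: -35, 10, 9  ⇒  Σ = -16
Signed area = Σ/2 = -8 (negative ⇒ clockwise traversal).

-8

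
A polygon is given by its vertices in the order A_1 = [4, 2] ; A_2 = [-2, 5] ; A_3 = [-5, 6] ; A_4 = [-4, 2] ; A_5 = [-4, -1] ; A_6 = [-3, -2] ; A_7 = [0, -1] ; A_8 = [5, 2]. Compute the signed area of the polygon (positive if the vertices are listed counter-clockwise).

39

Apply Gauss's area formula: 2A = Σ (x_i·y_{i+1} − x_{i+1}·y_i), indices taken mod 8.
Cross-terms: 24, 13, 14, 12, 5, 3, 5, 2  ⇒  Σ = 78
Signed area = Σ/2 = 39 (positive ⇒ counter-clockwise traversal).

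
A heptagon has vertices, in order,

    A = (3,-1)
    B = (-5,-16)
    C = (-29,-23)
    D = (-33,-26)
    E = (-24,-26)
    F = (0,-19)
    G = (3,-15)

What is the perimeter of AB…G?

100

|AB| = √((-8)² + (-15)²) = √289 = 17
|BC| = √((-24)² + (-7)²) = √625 = 25
|CD| = √((-4)² + (-3)²) = √25 = 5
|DE| = √((9)² + (0)²) = √81 = 9
|EF| = √((24)² + (7)²) = √625 = 25
|FG| = √((3)² + (4)²) = √25 = 5
|GA| = √((0)² + (14)²) = √196 = 14
Perimeter = 17 + 25 + 5 + 9 + 25 + 5 + 14 = 100.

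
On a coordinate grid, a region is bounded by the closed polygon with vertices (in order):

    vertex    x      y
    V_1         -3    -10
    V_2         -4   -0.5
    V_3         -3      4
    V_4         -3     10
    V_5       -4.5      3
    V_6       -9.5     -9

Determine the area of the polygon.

49.5

Cross-terms: -38.5, -17.5, -18, 36, 69, 68  ⇒  Σ = 99
Area = |Σ|/2 = 49.5.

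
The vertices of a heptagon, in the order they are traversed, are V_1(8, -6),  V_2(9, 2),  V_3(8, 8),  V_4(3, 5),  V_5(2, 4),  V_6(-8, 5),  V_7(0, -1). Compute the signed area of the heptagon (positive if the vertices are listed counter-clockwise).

101

Σ = (70) + (56) + (16) + (2) + (42) + (8) + (8) = 202
Signed area = Σ/2 = 101 (positive ⇒ counter-clockwise traversal).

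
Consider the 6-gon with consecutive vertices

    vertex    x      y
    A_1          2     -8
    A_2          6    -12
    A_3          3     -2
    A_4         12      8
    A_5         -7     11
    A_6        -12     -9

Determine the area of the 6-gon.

296.5

Apply the shoelace formula: 2A = Σ (x_i·y_{i+1} − x_{i+1}·y_i), indices taken mod 6.
Σ = (24) + (24) + (48) + (188) + (195) + (114) = 593
Area = |Σ|/2 = 296.5.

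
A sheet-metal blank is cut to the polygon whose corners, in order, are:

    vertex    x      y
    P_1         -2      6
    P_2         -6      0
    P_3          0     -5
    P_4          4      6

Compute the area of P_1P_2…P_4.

Σ = (36) + (30) + (20) + (36) = 122
Area = |Σ|/2 = 61.

61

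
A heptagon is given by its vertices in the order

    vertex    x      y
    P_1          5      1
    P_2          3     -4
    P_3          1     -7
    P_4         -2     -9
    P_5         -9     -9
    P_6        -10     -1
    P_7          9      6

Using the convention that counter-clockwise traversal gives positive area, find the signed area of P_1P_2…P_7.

Apply the shoelace formula: 2A = Σ (x_i·y_{i+1} − x_{i+1}·y_i), indices taken mod 7.
Σ = (-23) + (-17) + (-23) + (-63) + (-81) + (-51) + (-21) = -279
Signed area = Σ/2 = -139.5 (negative ⇒ clockwise traversal).

-139.5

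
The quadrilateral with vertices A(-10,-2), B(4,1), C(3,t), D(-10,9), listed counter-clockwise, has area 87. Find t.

Write out the shoelace sum; only the two edges meeting at C involve t:
2·Area = [(4·t − 3·1) + (3·9 − (-10)·t)] + 108
       = 14·t + 132 = 174
⇒ t = 3.

3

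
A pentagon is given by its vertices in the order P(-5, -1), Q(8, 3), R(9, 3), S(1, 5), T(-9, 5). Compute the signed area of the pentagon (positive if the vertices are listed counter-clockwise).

58

Σ = (-7) + (-3) + (42) + (50) + (34) = 116
Signed area = Σ/2 = 58 (positive ⇒ counter-clockwise traversal).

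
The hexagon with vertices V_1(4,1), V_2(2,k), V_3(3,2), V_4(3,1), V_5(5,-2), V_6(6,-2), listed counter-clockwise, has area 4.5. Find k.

5

The doubled signed area Σ (x_i y_{i+1} − x_{i+1} y_i) is linear in k.
With k=0 it equals 4; the coefficient of k is 1 (from the two edges through V_2).
So 1·k + 4 = 2·4.5 = 9 ⇒ k = 5.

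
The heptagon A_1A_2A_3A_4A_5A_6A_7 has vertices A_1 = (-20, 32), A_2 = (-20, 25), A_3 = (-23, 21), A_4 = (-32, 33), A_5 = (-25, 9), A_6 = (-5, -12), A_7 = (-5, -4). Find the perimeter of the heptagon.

128

|A_1A_2| = √((0)² + (-7)²) = √49 = 7
|A_2A_3| = √((-3)² + (-4)²) = √25 = 5
|A_3A_4| = √((-9)² + (12)²) = √225 = 15
|A_4A_5| = √((7)² + (-24)²) = √625 = 25
|A_5A_6| = √((20)² + (-21)²) = √841 = 29
|A_6A_7| = √((0)² + (8)²) = √64 = 8
|A_7A_1| = √((-15)² + (36)²) = √1521 = 39
Perimeter = 7 + 5 + 15 + 25 + 29 + 8 + 39 = 128.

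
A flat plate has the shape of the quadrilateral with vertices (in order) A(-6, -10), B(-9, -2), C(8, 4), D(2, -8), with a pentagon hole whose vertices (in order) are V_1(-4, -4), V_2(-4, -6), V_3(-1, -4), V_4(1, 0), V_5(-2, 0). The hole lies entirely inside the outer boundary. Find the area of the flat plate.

104

Outer boundary:
Apply the shoelace (surveyor's) formula: 2A = Σ (x_i·y_{i+1} − x_{i+1}·y_i), indices taken mod 4.
A→B: (-6)(-2) − (-9)(-10) = -78
B→C: (-9)(4) − (8)(-2) = -20
C→D: (8)(-8) − (2)(4) = -72
D→A: (2)(-10) − (-6)(-8) = -68
Σ = -238
Area = |Σ|/2 = 119.
Hole:
Apply the shoelace formula: 2A = Σ (x_i·y_{i+1} − x_{i+1}·y_i), indices taken mod 5.
Cross-terms: 8, 10, 4, 0, 8  ⇒  Σ = 30
Area = |Σ|/2 = 15.
Net area = 119 − 15 = 104.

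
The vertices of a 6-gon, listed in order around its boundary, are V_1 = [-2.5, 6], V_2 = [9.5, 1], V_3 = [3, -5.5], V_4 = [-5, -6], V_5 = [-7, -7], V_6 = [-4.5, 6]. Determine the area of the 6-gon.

Apply the surveyor's formula: 2A = Σ (x_i·y_{i+1} − x_{i+1}·y_i), indices taken mod 6.
Cross-terms: -59.5, -55.25, -45.5, -7, -73.5, -12  ⇒  Σ = -252.75
Area = |Σ|/2 = 126.375.

126.375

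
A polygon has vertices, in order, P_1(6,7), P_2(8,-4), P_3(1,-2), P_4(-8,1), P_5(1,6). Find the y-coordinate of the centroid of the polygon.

Apply Gauss's area formula. First the cross-terms c_i = x_i·y_{i+1} − x_{i+1}·y_i:
  -80, -12, -15, -49, -29  ⇒  2A = -185, A = -92.5.
Then Σ (y_i + y_{i+1})·c_i = -873, so ȳ = -873 / (6·(-92.5)) = 291/185.

291/185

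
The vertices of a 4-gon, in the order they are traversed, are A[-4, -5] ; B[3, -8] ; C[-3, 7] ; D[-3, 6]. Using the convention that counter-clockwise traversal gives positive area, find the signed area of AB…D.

Apply the surveyor's formula: 2A = Σ (x_i·y_{i+1} − x_{i+1}·y_i), indices taken mod 4.
Cross-terms: 47, -3, 3, 39  ⇒  Σ = 86
Signed area = Σ/2 = 43 (positive ⇒ counter-clockwise traversal).

43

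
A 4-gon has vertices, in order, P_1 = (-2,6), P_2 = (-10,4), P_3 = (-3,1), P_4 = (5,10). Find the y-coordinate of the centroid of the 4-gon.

105/23

Apply Gauss's area formula. First the cross-terms c_i = x_i·y_{i+1} − x_{i+1}·y_i:
  52, 2, -35, 50  ⇒  2A = 69, A = 34.5.
Then Σ (y_i + y_{i+1})·c_i = 945, so ȳ = 945 / (6·34.5) = 105/23.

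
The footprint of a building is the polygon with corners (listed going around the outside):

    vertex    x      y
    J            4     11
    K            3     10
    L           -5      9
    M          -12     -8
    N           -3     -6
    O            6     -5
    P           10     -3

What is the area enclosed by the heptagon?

Cross-terms: 7, 77, 148, 48, 51, 32, 122  ⇒  Σ = 485
Area = |Σ|/2 = 242.5.

242.5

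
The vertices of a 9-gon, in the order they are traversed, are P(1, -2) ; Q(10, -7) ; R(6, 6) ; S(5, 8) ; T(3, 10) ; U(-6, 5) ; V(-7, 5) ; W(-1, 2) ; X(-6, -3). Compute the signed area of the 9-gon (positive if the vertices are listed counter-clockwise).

Cross-terms: 13, 102, 18, 26, 75, 5, -9, 15, 15  ⇒  Σ = 260
Signed area = Σ/2 = 130 (positive ⇒ counter-clockwise traversal).

130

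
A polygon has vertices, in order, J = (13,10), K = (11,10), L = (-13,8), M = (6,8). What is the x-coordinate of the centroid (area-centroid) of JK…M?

Apply the shoelace (surveyor's) formula. First the cross-terms c_i = x_i·y_{i+1} − x_{i+1}·y_i:
  20, 218, -152, -44  ⇒  2A = 42, A = 21.
Then Σ (x_i + x_{i+1})·c_i = 272, so x̄ = 272 / (6·21) = 136/63.

136/63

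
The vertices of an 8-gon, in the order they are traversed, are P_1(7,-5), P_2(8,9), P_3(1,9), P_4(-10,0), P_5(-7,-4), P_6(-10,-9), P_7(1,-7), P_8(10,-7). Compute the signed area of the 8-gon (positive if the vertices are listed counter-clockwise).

P_1→P_2: (7)(9) − (8)(-5) = 103
P_2→P_3: (8)(9) − (1)(9) = 63
P_3→P_4: (1)(0) − (-10)(9) = 90
P_4→P_5: (-10)(-4) − (-7)(0) = 40
P_5→P_6: (-7)(-9) − (-10)(-4) = 23
P_6→P_7: (-10)(-7) − (1)(-9) = 79
P_7→P_8: (1)(-7) − (10)(-7) = 63
P_8→P_1: (10)(-5) − (7)(-7) = -1
Σ = 460
Signed area = Σ/2 = 230 (positive ⇒ counter-clockwise traversal).

230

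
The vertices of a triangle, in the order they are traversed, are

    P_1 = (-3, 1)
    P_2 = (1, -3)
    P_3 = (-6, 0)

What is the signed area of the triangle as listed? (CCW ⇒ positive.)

Apply the shoelace formula: 2A = Σ (x_i·y_{i+1} − x_{i+1}·y_i), indices taken mod 3.
Σ = (8) + (-18) + (-6) = -16
Signed area = Σ/2 = -8 (negative ⇒ clockwise traversal).

-8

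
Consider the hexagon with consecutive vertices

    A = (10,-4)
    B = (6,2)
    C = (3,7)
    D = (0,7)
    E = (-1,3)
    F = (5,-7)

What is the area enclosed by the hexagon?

75

A→B: (10)(2) − (6)(-4) = 44
B→C: (6)(7) − (3)(2) = 36
C→D: (3)(7) − (0)(7) = 21
D→E: (0)(3) − (-1)(7) = 7
E→F: (-1)(-7) − (5)(3) = -8
F→A: (5)(-4) − (10)(-7) = 50
Σ = 150
Area = |Σ|/2 = 75.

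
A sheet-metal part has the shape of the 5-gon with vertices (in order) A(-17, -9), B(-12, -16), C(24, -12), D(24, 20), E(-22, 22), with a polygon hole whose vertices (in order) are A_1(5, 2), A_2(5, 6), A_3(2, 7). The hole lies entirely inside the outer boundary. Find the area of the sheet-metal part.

1494

Outer boundary:
Apply the surveyor's formula: 2A = Σ (x_i·y_{i+1} − x_{i+1}·y_i), indices taken mod 5.
A→B: (-17)(-16) − (-12)(-9) = 164
B→C: (-12)(-12) − (24)(-16) = 528
C→D: (24)(20) − (24)(-12) = 768
D→E: (24)(22) − (-22)(20) = 968
E→A: (-22)(-9) − (-17)(22) = 572
Σ = 3000
Area = |Σ|/2 = 1500.
Hole:
Σ = (20) + (23) + (-31) = 12
Area = |Σ|/2 = 6.
Net area = 1500 − 6 = 1494.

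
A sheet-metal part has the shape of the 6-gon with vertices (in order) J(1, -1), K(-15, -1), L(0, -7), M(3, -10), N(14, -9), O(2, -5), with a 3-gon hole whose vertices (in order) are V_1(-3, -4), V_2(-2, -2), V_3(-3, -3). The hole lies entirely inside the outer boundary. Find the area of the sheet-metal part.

Outer boundary:
Apply the shoelace formula: 2A = Σ (x_i·y_{i+1} − x_{i+1}·y_i), indices taken mod 6.
Σ = (-16) + (105) + (21) + (113) + (-52) + (3) = 174
Area = |Σ|/2 = 87.
Hole:
Cross-terms: -2, 0, 3  ⇒  Σ = 1
Area = |Σ|/2 = 0.5.
Net area = 87 − 0.5 = 86.5.

86.5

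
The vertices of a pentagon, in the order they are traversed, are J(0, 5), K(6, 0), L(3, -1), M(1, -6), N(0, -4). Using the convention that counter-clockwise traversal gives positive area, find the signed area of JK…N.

Σ = (-30) + (-6) + (-17) + (-4) + (0) = -57
Signed area = Σ/2 = -28.5 (negative ⇒ clockwise traversal).

-28.5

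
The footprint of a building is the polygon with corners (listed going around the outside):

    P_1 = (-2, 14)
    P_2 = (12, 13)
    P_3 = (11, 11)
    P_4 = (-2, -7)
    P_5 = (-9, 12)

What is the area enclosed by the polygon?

Apply Gauss's area formula: 2A = Σ (x_i·y_{i+1} − x_{i+1}·y_i), indices taken mod 5.
Σ = (-194) + (-11) + (-55) + (-87) + (-102) = -449
Area = |Σ|/2 = 224.5.

224.5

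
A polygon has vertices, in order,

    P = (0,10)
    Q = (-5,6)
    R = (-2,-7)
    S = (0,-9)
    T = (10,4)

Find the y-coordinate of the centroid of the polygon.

Apply the surveyor's formula. First the cross-terms c_i = x_i·y_{i+1} − x_{i+1}·y_i:
  50, 47, 18, 90, 100  ⇒  2A = 305, A = 152.5.
Then Σ (y_i + y_{i+1})·c_i = 1415, so ȳ = 1415 / (6·152.5) = 283/183.

283/183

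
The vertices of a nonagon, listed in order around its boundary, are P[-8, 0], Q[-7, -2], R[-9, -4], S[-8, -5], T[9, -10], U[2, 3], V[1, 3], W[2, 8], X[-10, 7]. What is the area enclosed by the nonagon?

183

Cross-terms: 16, 10, 13, 125, 47, 3, 2, 94, 56  ⇒  Σ = 366
Area = |Σ|/2 = 183.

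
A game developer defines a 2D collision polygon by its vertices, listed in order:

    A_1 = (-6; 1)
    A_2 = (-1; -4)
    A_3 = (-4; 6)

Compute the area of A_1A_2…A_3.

17.5

Σ = (25) + (-22) + (32) = 35
Area = |Σ|/2 = 17.5.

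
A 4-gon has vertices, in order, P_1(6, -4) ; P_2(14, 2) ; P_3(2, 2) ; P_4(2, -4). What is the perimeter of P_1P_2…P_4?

32

|P_1P_2| = √((8)² + (6)²) = √100 = 10
|P_2P_3| = √((-12)² + (0)²) = √144 = 12
|P_3P_4| = √((0)² + (-6)²) = √36 = 6
|P_4P_1| = √((4)² + (0)²) = √16 = 4
Perimeter = 10 + 12 + 6 + 4 = 32.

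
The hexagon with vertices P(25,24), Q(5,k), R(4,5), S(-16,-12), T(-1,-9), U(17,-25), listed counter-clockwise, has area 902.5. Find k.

Write out the shoelace sum; only the two edges meeting at Q involve k:
2·Area = [(25·k − 5·24) + (5·5 − 4·k)] + 1375
       = 21·k + 1280 = 1805
⇒ k = 25.

25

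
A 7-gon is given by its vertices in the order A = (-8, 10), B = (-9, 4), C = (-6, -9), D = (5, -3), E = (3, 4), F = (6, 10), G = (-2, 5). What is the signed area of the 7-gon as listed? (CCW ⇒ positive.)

A→B: (-8)(4) − (-9)(10) = 58
B→C: (-9)(-9) − (-6)(4) = 105
C→D: (-6)(-3) − (5)(-9) = 63
D→E: (5)(4) − (3)(-3) = 29
E→F: (3)(10) − (6)(4) = 6
F→G: (6)(5) − (-2)(10) = 50
G→A: (-2)(10) − (-8)(5) = 20
Σ = 331
Signed area = Σ/2 = 165.5 (positive ⇒ counter-clockwise traversal).

165.5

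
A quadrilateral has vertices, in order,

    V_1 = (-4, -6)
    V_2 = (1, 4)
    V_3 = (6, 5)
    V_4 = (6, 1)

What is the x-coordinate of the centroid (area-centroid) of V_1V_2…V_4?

Apply the shoelace (surveyor's) formula. First the cross-terms c_i = x_i·y_{i+1} − x_{i+1}·y_i:
  -10, -19, -24, -32  ⇒  2A = -85, A = -42.5.
Then Σ (x_i + x_{i+1})·c_i = -455, so x̄ = -455 / (6·(-42.5)) = 91/51.

91/51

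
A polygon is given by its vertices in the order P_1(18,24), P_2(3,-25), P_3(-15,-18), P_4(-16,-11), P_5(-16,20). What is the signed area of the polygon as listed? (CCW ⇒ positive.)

Cross-terms: -522, -429, -123, -496, -744  ⇒  Σ = -2314
Signed area = Σ/2 = -1157 (negative ⇒ clockwise traversal).

-1157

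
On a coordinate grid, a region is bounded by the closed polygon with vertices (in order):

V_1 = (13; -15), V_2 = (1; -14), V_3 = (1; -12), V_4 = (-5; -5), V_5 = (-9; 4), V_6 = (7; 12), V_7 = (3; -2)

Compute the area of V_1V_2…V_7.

Apply the shoelace (surveyor's) formula: 2A = Σ (x_i·y_{i+1} − x_{i+1}·y_i), indices taken mod 7.
Σ = (-167) + (2) + (-65) + (-65) + (-136) + (-50) + (-19) = -500
Area = |Σ|/2 = 250.

250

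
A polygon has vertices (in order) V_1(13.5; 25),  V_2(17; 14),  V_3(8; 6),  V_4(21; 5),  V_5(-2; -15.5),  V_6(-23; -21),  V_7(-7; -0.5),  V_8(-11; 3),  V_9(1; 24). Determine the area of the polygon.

845

Apply the shoelace (surveyor's) formula: 2A = Σ (x_i·y_{i+1} − x_{i+1}·y_i), indices taken mod 9.
V_1→V_2: (13.5)(14) − (17)(25) = -236
V_2→V_3: (17)(6) − (8)(14) = -10
V_3→V_4: (8)(5) − (21)(6) = -86
V_4→V_5: (21)(-15.5) − (-2)(5) = -315.5
V_5→V_6: (-2)(-21) − (-23)(-15.5) = -314.5
V_6→V_7: (-23)(-0.5) − (-7)(-21) = -135.5
V_7→V_8: (-7)(3) − (-11)(-0.5) = -26.5
V_8→V_9: (-11)(24) − (1)(3) = -267
V_9→V_1: (1)(25) − (13.5)(24) = -299
Σ = -1690
Area = |Σ|/2 = 845.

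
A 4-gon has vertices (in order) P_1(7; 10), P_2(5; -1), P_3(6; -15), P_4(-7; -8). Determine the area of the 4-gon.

146.5

P_1→P_2: (7)(-1) − (5)(10) = -57
P_2→P_3: (5)(-15) − (6)(-1) = -69
P_3→P_4: (6)(-8) − (-7)(-15) = -153
P_4→P_1: (-7)(10) − (7)(-8) = -14
Σ = -293
Area = |Σ|/2 = 146.5.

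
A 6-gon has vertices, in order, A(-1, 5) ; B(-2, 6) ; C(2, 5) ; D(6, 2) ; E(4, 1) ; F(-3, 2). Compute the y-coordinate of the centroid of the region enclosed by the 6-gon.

37/12

Apply the shoelace formula. First the cross-terms c_i = x_i·y_{i+1} − x_{i+1}·y_i:
  4, -22, -26, -2, 11, -13  ⇒  2A = -48, A = -24.
Then Σ (y_i + y_{i+1})·c_i = -444, so ȳ = -444 / (6·(-24)) = 37/12.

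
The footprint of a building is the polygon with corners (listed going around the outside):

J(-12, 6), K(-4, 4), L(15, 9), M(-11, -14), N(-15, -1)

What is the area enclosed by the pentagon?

Apply the shoelace (surveyor's) formula: 2A = Σ (x_i·y_{i+1} − x_{i+1}·y_i), indices taken mod 5.
J→K: (-12)(4) − (-4)(6) = -24
K→L: (-4)(9) − (15)(4) = -96
L→M: (15)(-14) − (-11)(9) = -111
M→N: (-11)(-1) − (-15)(-14) = -199
N→J: (-15)(6) − (-12)(-1) = -102
Σ = -532
Area = |Σ|/2 = 266.

266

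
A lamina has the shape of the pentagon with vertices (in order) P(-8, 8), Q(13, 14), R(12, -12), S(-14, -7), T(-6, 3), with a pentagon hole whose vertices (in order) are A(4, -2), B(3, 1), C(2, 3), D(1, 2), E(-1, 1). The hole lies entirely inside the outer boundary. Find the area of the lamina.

440.5

Outer boundary:
Σ = (-216) + (-324) + (-252) + (-84) + (-24) = -900
Area = |Σ|/2 = 450.
Hole:
Cross-terms: 10, 7, 1, 3, -2  ⇒  Σ = 19
Area = |Σ|/2 = 9.5.
Net area = 450 − 9.5 = 440.5.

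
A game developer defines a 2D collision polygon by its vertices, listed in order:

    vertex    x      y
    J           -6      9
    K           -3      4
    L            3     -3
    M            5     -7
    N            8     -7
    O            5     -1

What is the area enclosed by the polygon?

Σ = (3) + (-3) + (-6) + (21) + (27) + (39) = 81
Area = |Σ|/2 = 40.5.

40.5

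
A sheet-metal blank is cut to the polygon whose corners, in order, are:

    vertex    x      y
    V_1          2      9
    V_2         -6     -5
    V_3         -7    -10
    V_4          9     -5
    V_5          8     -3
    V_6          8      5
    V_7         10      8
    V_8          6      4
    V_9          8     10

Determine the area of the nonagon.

178.5

Cross-terms: 44, 25, 125, 13, 64, 14, -8, 28, 52  ⇒  Σ = 357
Area = |Σ|/2 = 178.5.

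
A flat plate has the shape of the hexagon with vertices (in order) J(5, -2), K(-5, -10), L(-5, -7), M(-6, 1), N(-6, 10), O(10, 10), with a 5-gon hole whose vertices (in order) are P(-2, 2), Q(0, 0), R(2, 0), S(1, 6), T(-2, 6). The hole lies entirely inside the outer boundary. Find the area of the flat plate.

184

Outer boundary:
Apply Gauss's area formula: 2A = Σ (x_i·y_{i+1} − x_{i+1}·y_i), indices taken mod 6.
J→K: (5)(-10) − (-5)(-2) = -60
K→L: (-5)(-7) − (-5)(-10) = -15
L→M: (-5)(1) − (-6)(-7) = -47
M→N: (-6)(10) − (-6)(1) = -54
N→O: (-6)(10) − (10)(10) = -160
O→J: (10)(-2) − (5)(10) = -70
Σ = -406
Area = |Σ|/2 = 203.
Hole:
Apply the shoelace (surveyor's) formula: 2A = Σ (x_i·y_{i+1} − x_{i+1}·y_i), indices taken mod 5.
Σ = (0) + (0) + (12) + (18) + (8) = 38
Area = |Σ|/2 = 19.
Net area = 203 − 19 = 184.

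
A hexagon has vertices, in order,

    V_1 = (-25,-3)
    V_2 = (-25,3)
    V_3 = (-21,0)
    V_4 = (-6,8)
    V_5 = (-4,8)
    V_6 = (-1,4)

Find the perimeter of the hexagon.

|V_1V_2| = √((0)² + (6)²) = √36 = 6
|V_2V_3| = √((4)² + (-3)²) = √25 = 5
|V_3V_4| = √((15)² + (8)²) = √289 = 17
|V_4V_5| = √((2)² + (0)²) = √4 = 2
|V_5V_6| = √((3)² + (-4)²) = √25 = 5
|V_6V_1| = √((-24)² + (-7)²) = √625 = 25
Perimeter = 6 + 5 + 17 + 2 + 5 + 25 = 60.

60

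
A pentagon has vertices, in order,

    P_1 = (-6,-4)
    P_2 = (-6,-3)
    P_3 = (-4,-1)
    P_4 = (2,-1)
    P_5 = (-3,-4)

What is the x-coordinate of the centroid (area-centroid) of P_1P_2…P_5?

-239/87

Apply the surveyor's formula. First the cross-terms c_i = x_i·y_{i+1} − x_{i+1}·y_i:
  -6, -6, 6, -11, -12  ⇒  2A = -29, A = -14.5.
Then Σ (x_i + x_{i+1})·c_i = 239, so x̄ = 239 / (6·(-14.5)) = -239/87.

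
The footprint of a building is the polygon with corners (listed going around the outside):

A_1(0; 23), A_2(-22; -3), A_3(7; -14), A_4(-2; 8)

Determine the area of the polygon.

Σ = (506) + (329) + (28) + (-46) = 817
Area = |Σ|/2 = 408.5.

408.5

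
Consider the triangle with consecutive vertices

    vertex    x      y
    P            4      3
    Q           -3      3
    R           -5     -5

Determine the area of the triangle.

28

Σ = (21) + (30) + (5) = 56
Area = |Σ|/2 = 28.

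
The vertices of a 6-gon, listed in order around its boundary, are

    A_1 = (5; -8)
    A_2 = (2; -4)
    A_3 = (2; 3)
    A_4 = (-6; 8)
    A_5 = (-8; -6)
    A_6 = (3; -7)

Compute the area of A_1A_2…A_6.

Cross-terms: -4, 14, 34, 100, 74, 11  ⇒  Σ = 229
Area = |Σ|/2 = 114.5.

114.5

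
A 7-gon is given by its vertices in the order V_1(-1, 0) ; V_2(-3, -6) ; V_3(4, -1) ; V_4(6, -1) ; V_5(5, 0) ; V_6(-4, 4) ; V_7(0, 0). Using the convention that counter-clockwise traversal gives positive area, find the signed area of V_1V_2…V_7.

30

Σ = (6) + (27) + (2) + (5) + (20) + (0) + (0) = 60
Signed area = Σ/2 = 30 (positive ⇒ counter-clockwise traversal).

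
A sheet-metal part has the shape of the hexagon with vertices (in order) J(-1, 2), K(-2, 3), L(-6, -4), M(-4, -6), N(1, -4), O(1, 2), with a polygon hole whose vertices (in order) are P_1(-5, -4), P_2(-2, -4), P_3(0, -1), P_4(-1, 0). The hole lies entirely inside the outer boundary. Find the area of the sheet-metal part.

31

Outer boundary:
Apply the surveyor's formula: 2A = Σ (x_i·y_{i+1} − x_{i+1}·y_i), indices taken mod 6.
Σ = (1) + (26) + (20) + (22) + (6) + (4) = 79
Area = |Σ|/2 = 39.5.
Hole:
Apply Gauss's area formula: 2A = Σ (x_i·y_{i+1} − x_{i+1}·y_i), indices taken mod 4.
Σ = (12) + (2) + (-1) + (4) = 17
Area = |Σ|/2 = 8.5.
Net area = 39.5 − 8.5 = 31.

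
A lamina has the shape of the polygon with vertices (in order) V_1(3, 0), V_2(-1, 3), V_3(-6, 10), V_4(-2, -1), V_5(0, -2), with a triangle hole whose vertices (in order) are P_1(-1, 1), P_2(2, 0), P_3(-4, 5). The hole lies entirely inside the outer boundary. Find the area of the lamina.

Outer boundary:
Σ = (9) + (8) + (26) + (4) + (6) = 53
Area = |Σ|/2 = 26.5.
Hole:
Apply the surveyor's formula: 2A = Σ (x_i·y_{i+1} − x_{i+1}·y_i), indices taken mod 3.
P_1→P_2: (-1)(0) − (2)(1) = -2
P_2→P_3: (2)(5) − (-4)(0) = 10
P_3→P_1: (-4)(1) − (-1)(5) = 1
Σ = 9
Area = |Σ|/2 = 4.5.
Net area = 26.5 − 4.5 = 22.

22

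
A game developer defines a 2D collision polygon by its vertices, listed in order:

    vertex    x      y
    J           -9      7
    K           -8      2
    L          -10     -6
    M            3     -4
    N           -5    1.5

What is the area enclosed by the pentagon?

63.5

Apply the shoelace formula: 2A = Σ (x_i·y_{i+1} − x_{i+1}·y_i), indices taken mod 5.
Σ = (38) + (68) + (58) + (-15.5) + (-21.5) = 127
Area = |Σ|/2 = 63.5.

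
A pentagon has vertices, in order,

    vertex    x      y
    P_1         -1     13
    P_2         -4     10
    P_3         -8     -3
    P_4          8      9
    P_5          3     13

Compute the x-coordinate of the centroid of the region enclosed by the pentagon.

Apply the shoelace (surveyor's) formula. First the cross-terms c_i = x_i·y_{i+1} − x_{i+1}·y_i:
  42, 92, -48, 77, 52  ⇒  2A = 215, A = 107.5.
Then Σ (x_i + x_{i+1})·c_i = -363, so x̄ = -363 / (6·107.5) = -121/215.

-121/215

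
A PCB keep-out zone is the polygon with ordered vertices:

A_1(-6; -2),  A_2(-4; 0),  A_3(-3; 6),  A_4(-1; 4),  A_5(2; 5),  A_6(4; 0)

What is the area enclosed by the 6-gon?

39.5

Apply Gauss's area formula: 2A = Σ (x_i·y_{i+1} − x_{i+1}·y_i), indices taken mod 6.
Cross-terms: -8, -24, -6, -13, -20, -8  ⇒  Σ = -79
Area = |Σ|/2 = 39.5.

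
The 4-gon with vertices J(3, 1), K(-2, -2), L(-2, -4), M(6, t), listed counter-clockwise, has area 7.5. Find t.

3

The doubled signed area Σ (x_i y_{i+1} − x_{i+1} y_i) is linear in t.
With t=0 it equals 30; the coefficient of t is -5 (from the two edges through M).
So -5·t + 30 = 2·7.5 = 15 ⇒ t = 3.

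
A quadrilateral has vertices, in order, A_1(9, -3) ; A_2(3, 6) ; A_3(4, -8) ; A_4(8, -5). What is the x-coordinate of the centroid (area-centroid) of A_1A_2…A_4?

Apply the surveyor's formula. First the cross-terms c_i = x_i·y_{i+1} − x_{i+1}·y_i:
  63, -48, 44, 21  ⇒  2A = 80, A = 40.
Then Σ (x_i + x_{i+1})·c_i = 1305, so x̄ = 1305 / (6·40) = 5.4375.

5.4375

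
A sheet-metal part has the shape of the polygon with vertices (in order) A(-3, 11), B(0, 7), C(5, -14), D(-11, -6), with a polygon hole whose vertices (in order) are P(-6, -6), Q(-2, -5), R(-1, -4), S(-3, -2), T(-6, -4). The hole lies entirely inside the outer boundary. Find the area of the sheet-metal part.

178

Outer boundary:
Apply the surveyor's formula: 2A = Σ (x_i·y_{i+1} − x_{i+1}·y_i), indices taken mod 4.
Σ = (-21) + (-35) + (-184) + (-139) = -379
Area = |Σ|/2 = 189.5.
Hole:
Apply the shoelace formula: 2A = Σ (x_i·y_{i+1} − x_{i+1}·y_i), indices taken mod 5.
Σ = (18) + (3) + (-10) + (0) + (12) = 23
Area = |Σ|/2 = 11.5.
Net area = 189.5 − 11.5 = 178.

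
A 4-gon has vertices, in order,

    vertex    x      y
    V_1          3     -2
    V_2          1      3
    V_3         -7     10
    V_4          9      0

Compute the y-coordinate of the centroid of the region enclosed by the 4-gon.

25/11

Apply the shoelace formula. First the cross-terms c_i = x_i·y_{i+1} − x_{i+1}·y_i:
  11, 31, -90, -18  ⇒  2A = -66, A = -33.
Then Σ (y_i + y_{i+1})·c_i = -450, so ȳ = -450 / (6·(-33)) = 25/11.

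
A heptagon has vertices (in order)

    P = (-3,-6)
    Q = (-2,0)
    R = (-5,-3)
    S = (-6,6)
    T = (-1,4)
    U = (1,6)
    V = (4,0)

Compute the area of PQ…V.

Apply Gauss's area formula: 2A = Σ (x_i·y_{i+1} − x_{i+1}·y_i), indices taken mod 7.
Σ = (-12) + (6) + (-48) + (-18) + (-10) + (-24) + (-24) = -130
Area = |Σ|/2 = 65.

65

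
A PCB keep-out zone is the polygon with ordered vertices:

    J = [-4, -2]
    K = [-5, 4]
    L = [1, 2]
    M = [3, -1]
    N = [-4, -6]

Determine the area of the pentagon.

42.5

Apply the shoelace formula: 2A = Σ (x_i·y_{i+1} − x_{i+1}·y_i), indices taken mod 5.
J→K: (-4)(4) − (-5)(-2) = -26
K→L: (-5)(2) − (1)(4) = -14
L→M: (1)(-1) − (3)(2) = -7
M→N: (3)(-6) − (-4)(-1) = -22
N→J: (-4)(-2) − (-4)(-6) = -16
Σ = -85
Area = |Σ|/2 = 42.5.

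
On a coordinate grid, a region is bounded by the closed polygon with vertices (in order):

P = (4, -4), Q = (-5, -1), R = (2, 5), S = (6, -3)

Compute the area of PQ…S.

47.5

Apply Gauss's area formula: 2A = Σ (x_i·y_{i+1} − x_{i+1}·y_i), indices taken mod 4.
Σ = (-24) + (-23) + (-36) + (-12) = -95
Area = |Σ|/2 = 47.5.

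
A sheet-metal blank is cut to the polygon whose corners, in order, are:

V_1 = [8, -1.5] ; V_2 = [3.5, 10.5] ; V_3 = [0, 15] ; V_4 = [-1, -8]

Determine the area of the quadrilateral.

V_1→V_2: (8)(10.5) − (3.5)(-1.5) = 89.25
V_2→V_3: (3.5)(15) − (0)(10.5) = 52.5
V_3→V_4: (0)(-8) − (-1)(15) = 15
V_4→V_1: (-1)(-1.5) − (8)(-8) = 65.5
Σ = 222.25
Area = |Σ|/2 = 111.125.

111.125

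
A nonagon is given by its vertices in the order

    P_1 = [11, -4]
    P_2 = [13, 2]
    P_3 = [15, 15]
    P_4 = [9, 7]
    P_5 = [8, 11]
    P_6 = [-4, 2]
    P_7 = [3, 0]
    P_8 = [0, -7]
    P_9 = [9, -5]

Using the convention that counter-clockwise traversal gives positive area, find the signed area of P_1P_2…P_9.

Apply the surveyor's formula: 2A = Σ (x_i·y_{i+1} − x_{i+1}·y_i), indices taken mod 9.
P_1→P_2: (11)(2) − (13)(-4) = 74
P_2→P_3: (13)(15) − (15)(2) = 165
P_3→P_4: (15)(7) − (9)(15) = -30
P_4→P_5: (9)(11) − (8)(7) = 43
P_5→P_6: (8)(2) − (-4)(11) = 60
P_6→P_7: (-4)(0) − (3)(2) = -6
P_7→P_8: (3)(-7) − (0)(0) = -21
P_8→P_9: (0)(-5) − (9)(-7) = 63
P_9→P_1: (9)(-4) − (11)(-5) = 19
Σ = 367
Signed area = Σ/2 = 183.5 (positive ⇒ counter-clockwise traversal).

183.5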